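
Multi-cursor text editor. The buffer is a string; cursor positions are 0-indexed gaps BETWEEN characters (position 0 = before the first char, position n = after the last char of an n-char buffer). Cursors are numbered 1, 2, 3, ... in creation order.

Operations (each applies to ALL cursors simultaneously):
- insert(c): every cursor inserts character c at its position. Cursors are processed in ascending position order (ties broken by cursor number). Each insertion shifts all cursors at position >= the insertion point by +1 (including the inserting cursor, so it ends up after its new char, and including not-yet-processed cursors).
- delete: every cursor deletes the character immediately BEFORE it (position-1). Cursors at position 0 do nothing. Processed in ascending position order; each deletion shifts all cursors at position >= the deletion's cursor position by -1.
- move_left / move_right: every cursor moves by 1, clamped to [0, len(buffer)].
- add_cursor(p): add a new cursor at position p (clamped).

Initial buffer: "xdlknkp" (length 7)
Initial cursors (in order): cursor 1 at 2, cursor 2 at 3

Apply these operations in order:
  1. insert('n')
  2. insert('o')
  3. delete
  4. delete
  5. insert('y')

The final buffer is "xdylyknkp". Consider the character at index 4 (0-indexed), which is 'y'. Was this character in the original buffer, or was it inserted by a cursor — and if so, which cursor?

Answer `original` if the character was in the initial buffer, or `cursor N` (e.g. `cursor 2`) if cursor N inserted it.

After op 1 (insert('n')): buffer="xdnlnknkp" (len 9), cursors c1@3 c2@5, authorship ..1.2....
After op 2 (insert('o')): buffer="xdnolnoknkp" (len 11), cursors c1@4 c2@7, authorship ..11.22....
After op 3 (delete): buffer="xdnlnknkp" (len 9), cursors c1@3 c2@5, authorship ..1.2....
After op 4 (delete): buffer="xdlknkp" (len 7), cursors c1@2 c2@3, authorship .......
After op 5 (insert('y')): buffer="xdylyknkp" (len 9), cursors c1@3 c2@5, authorship ..1.2....
Authorship (.=original, N=cursor N): . . 1 . 2 . . . .
Index 4: author = 2

Answer: cursor 2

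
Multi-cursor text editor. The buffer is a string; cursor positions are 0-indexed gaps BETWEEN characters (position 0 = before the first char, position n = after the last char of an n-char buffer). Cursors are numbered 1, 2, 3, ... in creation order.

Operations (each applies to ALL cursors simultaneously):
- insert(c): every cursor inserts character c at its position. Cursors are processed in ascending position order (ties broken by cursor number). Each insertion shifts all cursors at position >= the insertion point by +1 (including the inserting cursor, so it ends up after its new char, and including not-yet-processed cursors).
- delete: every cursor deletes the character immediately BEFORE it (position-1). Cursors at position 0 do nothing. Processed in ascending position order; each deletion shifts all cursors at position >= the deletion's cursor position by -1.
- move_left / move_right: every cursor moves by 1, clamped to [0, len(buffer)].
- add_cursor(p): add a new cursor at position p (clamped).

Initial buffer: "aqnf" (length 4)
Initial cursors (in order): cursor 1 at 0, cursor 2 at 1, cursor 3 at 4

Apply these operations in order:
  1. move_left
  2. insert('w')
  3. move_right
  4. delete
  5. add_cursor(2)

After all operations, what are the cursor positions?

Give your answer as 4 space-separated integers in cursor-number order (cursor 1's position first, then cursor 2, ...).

After op 1 (move_left): buffer="aqnf" (len 4), cursors c1@0 c2@0 c3@3, authorship ....
After op 2 (insert('w')): buffer="wwaqnwf" (len 7), cursors c1@2 c2@2 c3@6, authorship 12...3.
After op 3 (move_right): buffer="wwaqnwf" (len 7), cursors c1@3 c2@3 c3@7, authorship 12...3.
After op 4 (delete): buffer="wqnw" (len 4), cursors c1@1 c2@1 c3@4, authorship 1..3
After op 5 (add_cursor(2)): buffer="wqnw" (len 4), cursors c1@1 c2@1 c4@2 c3@4, authorship 1..3

Answer: 1 1 4 2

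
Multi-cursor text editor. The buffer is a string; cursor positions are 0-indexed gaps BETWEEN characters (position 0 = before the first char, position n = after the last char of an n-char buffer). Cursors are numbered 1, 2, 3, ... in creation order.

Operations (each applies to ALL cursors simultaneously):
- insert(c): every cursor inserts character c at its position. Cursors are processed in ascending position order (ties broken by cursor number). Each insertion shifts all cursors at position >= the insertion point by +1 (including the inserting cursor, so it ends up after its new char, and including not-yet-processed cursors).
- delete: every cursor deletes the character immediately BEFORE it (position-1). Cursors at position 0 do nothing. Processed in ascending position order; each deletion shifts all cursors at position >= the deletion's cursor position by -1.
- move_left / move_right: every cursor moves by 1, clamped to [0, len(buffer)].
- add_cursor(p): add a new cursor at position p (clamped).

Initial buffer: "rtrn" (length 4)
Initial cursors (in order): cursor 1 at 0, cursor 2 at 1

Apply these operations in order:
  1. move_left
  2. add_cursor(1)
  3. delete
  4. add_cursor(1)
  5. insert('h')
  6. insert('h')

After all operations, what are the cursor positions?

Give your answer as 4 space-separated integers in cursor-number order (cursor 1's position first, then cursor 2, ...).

After op 1 (move_left): buffer="rtrn" (len 4), cursors c1@0 c2@0, authorship ....
After op 2 (add_cursor(1)): buffer="rtrn" (len 4), cursors c1@0 c2@0 c3@1, authorship ....
After op 3 (delete): buffer="trn" (len 3), cursors c1@0 c2@0 c3@0, authorship ...
After op 4 (add_cursor(1)): buffer="trn" (len 3), cursors c1@0 c2@0 c3@0 c4@1, authorship ...
After op 5 (insert('h')): buffer="hhhthrn" (len 7), cursors c1@3 c2@3 c3@3 c4@5, authorship 123.4..
After op 6 (insert('h')): buffer="hhhhhhthhrn" (len 11), cursors c1@6 c2@6 c3@6 c4@9, authorship 123123.44..

Answer: 6 6 6 9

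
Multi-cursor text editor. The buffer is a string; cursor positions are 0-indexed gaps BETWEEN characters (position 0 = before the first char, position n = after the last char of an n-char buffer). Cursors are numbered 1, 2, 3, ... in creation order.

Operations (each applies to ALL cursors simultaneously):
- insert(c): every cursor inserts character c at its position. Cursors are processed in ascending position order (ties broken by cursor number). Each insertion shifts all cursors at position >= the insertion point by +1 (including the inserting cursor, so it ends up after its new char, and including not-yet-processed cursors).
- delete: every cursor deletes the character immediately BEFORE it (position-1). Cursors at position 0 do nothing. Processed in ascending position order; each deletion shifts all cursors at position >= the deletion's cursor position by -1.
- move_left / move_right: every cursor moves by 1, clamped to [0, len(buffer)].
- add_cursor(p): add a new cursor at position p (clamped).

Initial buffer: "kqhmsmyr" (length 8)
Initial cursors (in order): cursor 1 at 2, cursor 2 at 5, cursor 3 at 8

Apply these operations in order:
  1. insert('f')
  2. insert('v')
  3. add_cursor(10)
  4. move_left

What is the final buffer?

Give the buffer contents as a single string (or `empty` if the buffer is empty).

Answer: kqfvhmsfvmyrfv

Derivation:
After op 1 (insert('f')): buffer="kqfhmsfmyrf" (len 11), cursors c1@3 c2@7 c3@11, authorship ..1...2...3
After op 2 (insert('v')): buffer="kqfvhmsfvmyrfv" (len 14), cursors c1@4 c2@9 c3@14, authorship ..11...22...33
After op 3 (add_cursor(10)): buffer="kqfvhmsfvmyrfv" (len 14), cursors c1@4 c2@9 c4@10 c3@14, authorship ..11...22...33
After op 4 (move_left): buffer="kqfvhmsfvmyrfv" (len 14), cursors c1@3 c2@8 c4@9 c3@13, authorship ..11...22...33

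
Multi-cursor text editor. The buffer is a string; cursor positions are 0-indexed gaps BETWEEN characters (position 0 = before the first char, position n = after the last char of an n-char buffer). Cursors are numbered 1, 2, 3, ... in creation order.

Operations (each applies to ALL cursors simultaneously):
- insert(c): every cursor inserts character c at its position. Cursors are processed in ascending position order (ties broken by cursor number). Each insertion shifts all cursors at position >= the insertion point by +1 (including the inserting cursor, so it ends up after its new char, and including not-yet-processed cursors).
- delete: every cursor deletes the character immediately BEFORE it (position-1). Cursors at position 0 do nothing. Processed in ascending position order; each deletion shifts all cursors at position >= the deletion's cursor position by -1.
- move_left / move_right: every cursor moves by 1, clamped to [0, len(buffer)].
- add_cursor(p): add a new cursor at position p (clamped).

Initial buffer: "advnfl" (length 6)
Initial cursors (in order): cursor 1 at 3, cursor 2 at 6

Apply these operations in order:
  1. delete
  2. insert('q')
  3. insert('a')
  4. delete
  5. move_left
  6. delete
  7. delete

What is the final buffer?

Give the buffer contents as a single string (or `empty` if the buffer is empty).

After op 1 (delete): buffer="adnf" (len 4), cursors c1@2 c2@4, authorship ....
After op 2 (insert('q')): buffer="adqnfq" (len 6), cursors c1@3 c2@6, authorship ..1..2
After op 3 (insert('a')): buffer="adqanfqa" (len 8), cursors c1@4 c2@8, authorship ..11..22
After op 4 (delete): buffer="adqnfq" (len 6), cursors c1@3 c2@6, authorship ..1..2
After op 5 (move_left): buffer="adqnfq" (len 6), cursors c1@2 c2@5, authorship ..1..2
After op 6 (delete): buffer="aqnq" (len 4), cursors c1@1 c2@3, authorship .1.2
After op 7 (delete): buffer="qq" (len 2), cursors c1@0 c2@1, authorship 12

Answer: qq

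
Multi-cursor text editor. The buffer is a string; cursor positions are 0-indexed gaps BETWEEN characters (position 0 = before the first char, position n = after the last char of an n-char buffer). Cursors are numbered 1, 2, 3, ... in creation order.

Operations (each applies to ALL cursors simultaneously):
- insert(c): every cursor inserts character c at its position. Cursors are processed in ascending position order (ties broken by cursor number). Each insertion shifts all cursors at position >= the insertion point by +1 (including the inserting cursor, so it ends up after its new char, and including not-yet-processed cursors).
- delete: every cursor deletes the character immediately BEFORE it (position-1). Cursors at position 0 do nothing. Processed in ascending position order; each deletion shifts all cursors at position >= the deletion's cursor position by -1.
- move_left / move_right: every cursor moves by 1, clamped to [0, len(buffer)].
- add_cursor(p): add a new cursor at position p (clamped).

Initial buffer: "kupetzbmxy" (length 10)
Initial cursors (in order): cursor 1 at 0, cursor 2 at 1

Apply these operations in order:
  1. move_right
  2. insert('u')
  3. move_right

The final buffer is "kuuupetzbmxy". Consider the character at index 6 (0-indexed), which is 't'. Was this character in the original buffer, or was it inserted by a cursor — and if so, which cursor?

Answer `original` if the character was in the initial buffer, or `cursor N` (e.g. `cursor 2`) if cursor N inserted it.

After op 1 (move_right): buffer="kupetzbmxy" (len 10), cursors c1@1 c2@2, authorship ..........
After op 2 (insert('u')): buffer="kuuupetzbmxy" (len 12), cursors c1@2 c2@4, authorship .1.2........
After op 3 (move_right): buffer="kuuupetzbmxy" (len 12), cursors c1@3 c2@5, authorship .1.2........
Authorship (.=original, N=cursor N): . 1 . 2 . . . . . . . .
Index 6: author = original

Answer: original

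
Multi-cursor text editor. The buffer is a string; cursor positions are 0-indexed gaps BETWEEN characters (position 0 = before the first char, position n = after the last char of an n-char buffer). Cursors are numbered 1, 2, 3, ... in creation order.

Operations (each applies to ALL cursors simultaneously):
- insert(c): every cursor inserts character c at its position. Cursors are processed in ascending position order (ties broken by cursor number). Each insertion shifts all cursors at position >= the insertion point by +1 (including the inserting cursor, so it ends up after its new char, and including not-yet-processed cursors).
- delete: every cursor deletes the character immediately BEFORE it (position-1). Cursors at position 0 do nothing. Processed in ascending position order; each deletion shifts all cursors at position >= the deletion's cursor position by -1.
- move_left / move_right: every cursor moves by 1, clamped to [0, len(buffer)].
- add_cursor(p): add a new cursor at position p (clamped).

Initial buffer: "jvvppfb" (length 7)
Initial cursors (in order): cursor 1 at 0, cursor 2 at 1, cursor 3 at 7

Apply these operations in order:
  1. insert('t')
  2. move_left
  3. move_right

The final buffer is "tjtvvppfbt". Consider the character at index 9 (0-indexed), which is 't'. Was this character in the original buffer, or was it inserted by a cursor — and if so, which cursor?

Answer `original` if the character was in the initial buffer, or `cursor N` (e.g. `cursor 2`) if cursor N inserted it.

Answer: cursor 3

Derivation:
After op 1 (insert('t')): buffer="tjtvvppfbt" (len 10), cursors c1@1 c2@3 c3@10, authorship 1.2......3
After op 2 (move_left): buffer="tjtvvppfbt" (len 10), cursors c1@0 c2@2 c3@9, authorship 1.2......3
After op 3 (move_right): buffer="tjtvvppfbt" (len 10), cursors c1@1 c2@3 c3@10, authorship 1.2......3
Authorship (.=original, N=cursor N): 1 . 2 . . . . . . 3
Index 9: author = 3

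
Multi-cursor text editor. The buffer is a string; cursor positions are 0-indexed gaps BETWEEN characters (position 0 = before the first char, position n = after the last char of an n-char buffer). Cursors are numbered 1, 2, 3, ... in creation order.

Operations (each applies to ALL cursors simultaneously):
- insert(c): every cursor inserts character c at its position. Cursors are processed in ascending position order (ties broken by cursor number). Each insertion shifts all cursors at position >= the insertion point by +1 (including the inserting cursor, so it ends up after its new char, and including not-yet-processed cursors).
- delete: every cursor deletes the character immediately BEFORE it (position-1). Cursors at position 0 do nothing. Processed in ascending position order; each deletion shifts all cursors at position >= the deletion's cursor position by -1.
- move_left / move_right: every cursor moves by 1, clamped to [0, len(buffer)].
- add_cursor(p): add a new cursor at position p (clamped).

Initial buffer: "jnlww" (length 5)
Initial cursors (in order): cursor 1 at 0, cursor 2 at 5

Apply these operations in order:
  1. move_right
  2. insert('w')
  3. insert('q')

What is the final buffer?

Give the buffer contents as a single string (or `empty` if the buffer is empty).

After op 1 (move_right): buffer="jnlww" (len 5), cursors c1@1 c2@5, authorship .....
After op 2 (insert('w')): buffer="jwnlwww" (len 7), cursors c1@2 c2@7, authorship .1....2
After op 3 (insert('q')): buffer="jwqnlwwwq" (len 9), cursors c1@3 c2@9, authorship .11....22

Answer: jwqnlwwwq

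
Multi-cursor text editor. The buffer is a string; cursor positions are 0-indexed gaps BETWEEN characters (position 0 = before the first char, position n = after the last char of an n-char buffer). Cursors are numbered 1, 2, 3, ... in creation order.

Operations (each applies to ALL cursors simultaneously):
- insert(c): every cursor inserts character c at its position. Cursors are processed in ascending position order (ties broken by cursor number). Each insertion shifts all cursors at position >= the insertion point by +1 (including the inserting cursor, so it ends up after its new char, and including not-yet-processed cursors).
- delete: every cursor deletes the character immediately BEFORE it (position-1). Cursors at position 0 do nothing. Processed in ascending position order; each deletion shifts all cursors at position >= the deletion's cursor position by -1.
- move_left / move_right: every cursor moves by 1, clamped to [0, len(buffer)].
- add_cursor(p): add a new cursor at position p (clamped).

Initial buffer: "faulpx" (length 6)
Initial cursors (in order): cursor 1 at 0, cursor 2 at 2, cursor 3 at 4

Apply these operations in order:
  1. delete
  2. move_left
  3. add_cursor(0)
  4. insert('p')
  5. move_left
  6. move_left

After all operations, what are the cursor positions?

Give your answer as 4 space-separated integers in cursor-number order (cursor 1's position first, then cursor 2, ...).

Answer: 1 1 3 1

Derivation:
After op 1 (delete): buffer="fupx" (len 4), cursors c1@0 c2@1 c3@2, authorship ....
After op 2 (move_left): buffer="fupx" (len 4), cursors c1@0 c2@0 c3@1, authorship ....
After op 3 (add_cursor(0)): buffer="fupx" (len 4), cursors c1@0 c2@0 c4@0 c3@1, authorship ....
After op 4 (insert('p')): buffer="pppfpupx" (len 8), cursors c1@3 c2@3 c4@3 c3@5, authorship 124.3...
After op 5 (move_left): buffer="pppfpupx" (len 8), cursors c1@2 c2@2 c4@2 c3@4, authorship 124.3...
After op 6 (move_left): buffer="pppfpupx" (len 8), cursors c1@1 c2@1 c4@1 c3@3, authorship 124.3...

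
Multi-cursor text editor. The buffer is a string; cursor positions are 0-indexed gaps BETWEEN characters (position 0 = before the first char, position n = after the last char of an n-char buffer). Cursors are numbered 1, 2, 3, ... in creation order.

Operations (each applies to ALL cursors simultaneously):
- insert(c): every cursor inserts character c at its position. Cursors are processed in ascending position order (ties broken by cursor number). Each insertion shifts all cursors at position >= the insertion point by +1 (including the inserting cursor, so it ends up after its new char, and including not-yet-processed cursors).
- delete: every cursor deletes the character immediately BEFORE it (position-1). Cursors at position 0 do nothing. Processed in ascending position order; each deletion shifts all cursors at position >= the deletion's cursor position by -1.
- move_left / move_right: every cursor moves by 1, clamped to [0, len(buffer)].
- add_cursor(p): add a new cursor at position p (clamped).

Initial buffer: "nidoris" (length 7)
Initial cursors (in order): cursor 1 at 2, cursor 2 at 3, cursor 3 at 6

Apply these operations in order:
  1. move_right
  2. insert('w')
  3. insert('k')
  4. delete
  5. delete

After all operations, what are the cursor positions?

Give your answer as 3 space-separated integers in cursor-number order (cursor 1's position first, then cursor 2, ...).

After op 1 (move_right): buffer="nidoris" (len 7), cursors c1@3 c2@4 c3@7, authorship .......
After op 2 (insert('w')): buffer="nidwowrisw" (len 10), cursors c1@4 c2@6 c3@10, authorship ...1.2...3
After op 3 (insert('k')): buffer="nidwkowkriswk" (len 13), cursors c1@5 c2@8 c3@13, authorship ...11.22...33
After op 4 (delete): buffer="nidwowrisw" (len 10), cursors c1@4 c2@6 c3@10, authorship ...1.2...3
After op 5 (delete): buffer="nidoris" (len 7), cursors c1@3 c2@4 c3@7, authorship .......

Answer: 3 4 7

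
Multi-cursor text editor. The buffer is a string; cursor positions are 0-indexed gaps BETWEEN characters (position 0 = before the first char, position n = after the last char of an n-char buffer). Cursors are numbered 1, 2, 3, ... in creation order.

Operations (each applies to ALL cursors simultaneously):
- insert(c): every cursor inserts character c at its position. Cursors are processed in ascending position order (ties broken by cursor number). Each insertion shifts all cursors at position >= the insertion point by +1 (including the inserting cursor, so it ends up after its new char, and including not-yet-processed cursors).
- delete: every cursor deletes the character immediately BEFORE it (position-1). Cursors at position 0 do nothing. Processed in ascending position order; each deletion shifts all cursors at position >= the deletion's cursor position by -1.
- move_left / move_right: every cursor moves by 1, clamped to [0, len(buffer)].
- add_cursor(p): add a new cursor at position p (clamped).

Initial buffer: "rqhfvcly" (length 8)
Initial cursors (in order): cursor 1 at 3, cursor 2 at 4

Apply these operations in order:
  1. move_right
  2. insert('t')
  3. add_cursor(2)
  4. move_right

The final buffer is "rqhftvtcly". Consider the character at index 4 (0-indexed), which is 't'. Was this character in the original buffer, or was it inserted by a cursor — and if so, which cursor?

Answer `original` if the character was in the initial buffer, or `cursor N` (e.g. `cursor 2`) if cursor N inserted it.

After op 1 (move_right): buffer="rqhfvcly" (len 8), cursors c1@4 c2@5, authorship ........
After op 2 (insert('t')): buffer="rqhftvtcly" (len 10), cursors c1@5 c2@7, authorship ....1.2...
After op 3 (add_cursor(2)): buffer="rqhftvtcly" (len 10), cursors c3@2 c1@5 c2@7, authorship ....1.2...
After op 4 (move_right): buffer="rqhftvtcly" (len 10), cursors c3@3 c1@6 c2@8, authorship ....1.2...
Authorship (.=original, N=cursor N): . . . . 1 . 2 . . .
Index 4: author = 1

Answer: cursor 1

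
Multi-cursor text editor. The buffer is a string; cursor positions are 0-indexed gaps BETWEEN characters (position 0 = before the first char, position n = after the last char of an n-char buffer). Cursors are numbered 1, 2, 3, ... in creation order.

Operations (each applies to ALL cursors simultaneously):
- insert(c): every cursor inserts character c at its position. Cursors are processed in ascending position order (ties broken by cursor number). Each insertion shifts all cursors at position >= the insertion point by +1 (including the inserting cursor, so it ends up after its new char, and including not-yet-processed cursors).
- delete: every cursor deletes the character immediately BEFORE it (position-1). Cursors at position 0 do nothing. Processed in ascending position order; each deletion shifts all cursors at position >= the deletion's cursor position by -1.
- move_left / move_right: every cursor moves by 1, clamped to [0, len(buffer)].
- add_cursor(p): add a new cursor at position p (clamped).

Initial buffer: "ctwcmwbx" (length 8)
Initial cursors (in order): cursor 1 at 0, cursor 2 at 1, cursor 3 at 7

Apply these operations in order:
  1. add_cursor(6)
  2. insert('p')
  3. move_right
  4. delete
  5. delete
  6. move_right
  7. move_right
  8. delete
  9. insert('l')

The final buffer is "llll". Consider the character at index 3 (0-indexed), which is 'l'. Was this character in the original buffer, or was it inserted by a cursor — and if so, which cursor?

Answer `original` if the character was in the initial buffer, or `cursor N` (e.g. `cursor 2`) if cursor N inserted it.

Answer: cursor 4

Derivation:
After op 1 (add_cursor(6)): buffer="ctwcmwbx" (len 8), cursors c1@0 c2@1 c4@6 c3@7, authorship ........
After op 2 (insert('p')): buffer="pcptwcmwpbpx" (len 12), cursors c1@1 c2@3 c4@9 c3@11, authorship 1.2.....4.3.
After op 3 (move_right): buffer="pcptwcmwpbpx" (len 12), cursors c1@2 c2@4 c4@10 c3@12, authorship 1.2.....4.3.
After op 4 (delete): buffer="ppwcmwpp" (len 8), cursors c1@1 c2@2 c4@7 c3@8, authorship 12....43
After op 5 (delete): buffer="wcmw" (len 4), cursors c1@0 c2@0 c3@4 c4@4, authorship ....
After op 6 (move_right): buffer="wcmw" (len 4), cursors c1@1 c2@1 c3@4 c4@4, authorship ....
After op 7 (move_right): buffer="wcmw" (len 4), cursors c1@2 c2@2 c3@4 c4@4, authorship ....
After op 8 (delete): buffer="" (len 0), cursors c1@0 c2@0 c3@0 c4@0, authorship 
After op 9 (insert('l')): buffer="llll" (len 4), cursors c1@4 c2@4 c3@4 c4@4, authorship 1234
Authorship (.=original, N=cursor N): 1 2 3 4
Index 3: author = 4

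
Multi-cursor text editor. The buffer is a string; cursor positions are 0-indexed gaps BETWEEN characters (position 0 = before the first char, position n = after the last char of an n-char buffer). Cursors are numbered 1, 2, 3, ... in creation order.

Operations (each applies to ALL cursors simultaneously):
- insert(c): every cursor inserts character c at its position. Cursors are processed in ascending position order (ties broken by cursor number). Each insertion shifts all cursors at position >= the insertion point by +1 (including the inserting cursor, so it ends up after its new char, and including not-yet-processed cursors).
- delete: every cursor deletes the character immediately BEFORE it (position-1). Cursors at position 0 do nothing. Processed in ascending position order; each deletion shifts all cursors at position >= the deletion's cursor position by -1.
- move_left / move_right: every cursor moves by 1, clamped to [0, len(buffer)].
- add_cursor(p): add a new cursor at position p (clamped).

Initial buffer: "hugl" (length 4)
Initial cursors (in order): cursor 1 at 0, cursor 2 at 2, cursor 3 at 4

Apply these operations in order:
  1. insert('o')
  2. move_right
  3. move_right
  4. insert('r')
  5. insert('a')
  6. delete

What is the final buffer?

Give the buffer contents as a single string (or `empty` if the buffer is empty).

Answer: ohuroglror

Derivation:
After op 1 (insert('o')): buffer="ohuoglo" (len 7), cursors c1@1 c2@4 c3@7, authorship 1..2..3
After op 2 (move_right): buffer="ohuoglo" (len 7), cursors c1@2 c2@5 c3@7, authorship 1..2..3
After op 3 (move_right): buffer="ohuoglo" (len 7), cursors c1@3 c2@6 c3@7, authorship 1..2..3
After op 4 (insert('r')): buffer="ohuroglror" (len 10), cursors c1@4 c2@8 c3@10, authorship 1..12..233
After op 5 (insert('a')): buffer="ohuraoglraora" (len 13), cursors c1@5 c2@10 c3@13, authorship 1..112..22333
After op 6 (delete): buffer="ohuroglror" (len 10), cursors c1@4 c2@8 c3@10, authorship 1..12..233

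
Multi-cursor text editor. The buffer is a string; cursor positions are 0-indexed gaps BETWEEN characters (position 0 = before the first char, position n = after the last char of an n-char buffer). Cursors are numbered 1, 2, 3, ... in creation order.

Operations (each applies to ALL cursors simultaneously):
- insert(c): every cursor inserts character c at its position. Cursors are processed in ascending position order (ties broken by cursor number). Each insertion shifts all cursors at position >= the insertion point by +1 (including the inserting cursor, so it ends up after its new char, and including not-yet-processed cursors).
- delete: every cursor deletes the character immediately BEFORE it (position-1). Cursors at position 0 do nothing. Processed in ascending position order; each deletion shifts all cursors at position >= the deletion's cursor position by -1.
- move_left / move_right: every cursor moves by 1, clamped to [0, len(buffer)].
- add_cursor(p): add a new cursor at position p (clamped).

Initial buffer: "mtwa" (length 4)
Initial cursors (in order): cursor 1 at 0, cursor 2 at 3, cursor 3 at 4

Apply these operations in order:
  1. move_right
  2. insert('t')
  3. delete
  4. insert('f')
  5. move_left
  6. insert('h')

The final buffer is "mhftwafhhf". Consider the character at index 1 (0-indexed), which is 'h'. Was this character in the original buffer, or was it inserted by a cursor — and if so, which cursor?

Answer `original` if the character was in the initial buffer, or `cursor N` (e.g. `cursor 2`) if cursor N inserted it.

After op 1 (move_right): buffer="mtwa" (len 4), cursors c1@1 c2@4 c3@4, authorship ....
After op 2 (insert('t')): buffer="mttwatt" (len 7), cursors c1@2 c2@7 c3@7, authorship .1...23
After op 3 (delete): buffer="mtwa" (len 4), cursors c1@1 c2@4 c3@4, authorship ....
After op 4 (insert('f')): buffer="mftwaff" (len 7), cursors c1@2 c2@7 c3@7, authorship .1...23
After op 5 (move_left): buffer="mftwaff" (len 7), cursors c1@1 c2@6 c3@6, authorship .1...23
After op 6 (insert('h')): buffer="mhftwafhhf" (len 10), cursors c1@2 c2@9 c3@9, authorship .11...2233
Authorship (.=original, N=cursor N): . 1 1 . . . 2 2 3 3
Index 1: author = 1

Answer: cursor 1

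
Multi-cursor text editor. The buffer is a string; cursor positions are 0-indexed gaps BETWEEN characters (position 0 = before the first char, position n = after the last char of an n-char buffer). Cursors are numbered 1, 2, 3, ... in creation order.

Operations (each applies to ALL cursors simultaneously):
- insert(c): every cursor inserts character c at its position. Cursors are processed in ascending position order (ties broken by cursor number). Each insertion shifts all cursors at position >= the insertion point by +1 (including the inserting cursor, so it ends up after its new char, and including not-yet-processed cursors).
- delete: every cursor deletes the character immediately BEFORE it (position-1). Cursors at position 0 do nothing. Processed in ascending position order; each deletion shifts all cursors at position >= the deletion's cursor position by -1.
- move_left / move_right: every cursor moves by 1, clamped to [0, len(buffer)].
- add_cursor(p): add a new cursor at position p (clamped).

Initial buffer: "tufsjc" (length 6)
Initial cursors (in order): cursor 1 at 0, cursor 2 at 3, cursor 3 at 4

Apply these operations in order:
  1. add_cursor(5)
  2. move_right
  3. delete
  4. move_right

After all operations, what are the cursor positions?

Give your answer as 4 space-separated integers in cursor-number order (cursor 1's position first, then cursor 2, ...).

Answer: 1 2 2 2

Derivation:
After op 1 (add_cursor(5)): buffer="tufsjc" (len 6), cursors c1@0 c2@3 c3@4 c4@5, authorship ......
After op 2 (move_right): buffer="tufsjc" (len 6), cursors c1@1 c2@4 c3@5 c4@6, authorship ......
After op 3 (delete): buffer="uf" (len 2), cursors c1@0 c2@2 c3@2 c4@2, authorship ..
After op 4 (move_right): buffer="uf" (len 2), cursors c1@1 c2@2 c3@2 c4@2, authorship ..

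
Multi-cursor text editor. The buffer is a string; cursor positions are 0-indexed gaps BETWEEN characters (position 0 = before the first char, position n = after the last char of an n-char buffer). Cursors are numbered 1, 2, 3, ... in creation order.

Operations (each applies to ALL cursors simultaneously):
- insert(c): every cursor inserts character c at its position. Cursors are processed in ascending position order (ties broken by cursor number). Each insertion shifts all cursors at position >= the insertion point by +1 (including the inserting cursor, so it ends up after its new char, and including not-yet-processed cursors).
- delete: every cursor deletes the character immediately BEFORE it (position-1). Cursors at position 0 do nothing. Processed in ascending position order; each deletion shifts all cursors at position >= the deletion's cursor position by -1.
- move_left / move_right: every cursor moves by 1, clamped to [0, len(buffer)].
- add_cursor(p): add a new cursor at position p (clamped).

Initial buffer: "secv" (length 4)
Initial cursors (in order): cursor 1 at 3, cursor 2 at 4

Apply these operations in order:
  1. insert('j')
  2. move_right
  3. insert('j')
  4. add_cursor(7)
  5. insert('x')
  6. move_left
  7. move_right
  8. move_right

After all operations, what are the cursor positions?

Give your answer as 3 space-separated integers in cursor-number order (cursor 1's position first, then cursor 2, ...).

After op 1 (insert('j')): buffer="secjvj" (len 6), cursors c1@4 c2@6, authorship ...1.2
After op 2 (move_right): buffer="secjvj" (len 6), cursors c1@5 c2@6, authorship ...1.2
After op 3 (insert('j')): buffer="secjvjjj" (len 8), cursors c1@6 c2@8, authorship ...1.122
After op 4 (add_cursor(7)): buffer="secjvjjj" (len 8), cursors c1@6 c3@7 c2@8, authorship ...1.122
After op 5 (insert('x')): buffer="secjvjxjxjx" (len 11), cursors c1@7 c3@9 c2@11, authorship ...1.112322
After op 6 (move_left): buffer="secjvjxjxjx" (len 11), cursors c1@6 c3@8 c2@10, authorship ...1.112322
After op 7 (move_right): buffer="secjvjxjxjx" (len 11), cursors c1@7 c3@9 c2@11, authorship ...1.112322
After op 8 (move_right): buffer="secjvjxjxjx" (len 11), cursors c1@8 c3@10 c2@11, authorship ...1.112322

Answer: 8 11 10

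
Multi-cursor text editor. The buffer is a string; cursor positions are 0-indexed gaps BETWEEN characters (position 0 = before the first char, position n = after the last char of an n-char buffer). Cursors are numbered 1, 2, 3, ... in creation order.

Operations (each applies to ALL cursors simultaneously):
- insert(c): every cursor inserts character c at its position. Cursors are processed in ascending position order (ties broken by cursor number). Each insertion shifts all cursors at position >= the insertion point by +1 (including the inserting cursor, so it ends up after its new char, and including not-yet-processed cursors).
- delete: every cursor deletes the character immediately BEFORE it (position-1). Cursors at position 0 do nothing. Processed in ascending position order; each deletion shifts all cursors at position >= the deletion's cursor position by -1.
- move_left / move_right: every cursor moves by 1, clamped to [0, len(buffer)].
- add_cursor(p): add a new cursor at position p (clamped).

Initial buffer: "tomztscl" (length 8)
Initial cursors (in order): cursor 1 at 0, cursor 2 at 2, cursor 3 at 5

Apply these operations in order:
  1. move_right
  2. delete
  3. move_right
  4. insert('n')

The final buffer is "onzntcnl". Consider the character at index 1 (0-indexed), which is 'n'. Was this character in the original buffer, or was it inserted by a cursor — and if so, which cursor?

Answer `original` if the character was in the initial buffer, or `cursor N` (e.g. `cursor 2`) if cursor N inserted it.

Answer: cursor 1

Derivation:
After op 1 (move_right): buffer="tomztscl" (len 8), cursors c1@1 c2@3 c3@6, authorship ........
After op 2 (delete): buffer="oztcl" (len 5), cursors c1@0 c2@1 c3@3, authorship .....
After op 3 (move_right): buffer="oztcl" (len 5), cursors c1@1 c2@2 c3@4, authorship .....
After op 4 (insert('n')): buffer="onzntcnl" (len 8), cursors c1@2 c2@4 c3@7, authorship .1.2..3.
Authorship (.=original, N=cursor N): . 1 . 2 . . 3 .
Index 1: author = 1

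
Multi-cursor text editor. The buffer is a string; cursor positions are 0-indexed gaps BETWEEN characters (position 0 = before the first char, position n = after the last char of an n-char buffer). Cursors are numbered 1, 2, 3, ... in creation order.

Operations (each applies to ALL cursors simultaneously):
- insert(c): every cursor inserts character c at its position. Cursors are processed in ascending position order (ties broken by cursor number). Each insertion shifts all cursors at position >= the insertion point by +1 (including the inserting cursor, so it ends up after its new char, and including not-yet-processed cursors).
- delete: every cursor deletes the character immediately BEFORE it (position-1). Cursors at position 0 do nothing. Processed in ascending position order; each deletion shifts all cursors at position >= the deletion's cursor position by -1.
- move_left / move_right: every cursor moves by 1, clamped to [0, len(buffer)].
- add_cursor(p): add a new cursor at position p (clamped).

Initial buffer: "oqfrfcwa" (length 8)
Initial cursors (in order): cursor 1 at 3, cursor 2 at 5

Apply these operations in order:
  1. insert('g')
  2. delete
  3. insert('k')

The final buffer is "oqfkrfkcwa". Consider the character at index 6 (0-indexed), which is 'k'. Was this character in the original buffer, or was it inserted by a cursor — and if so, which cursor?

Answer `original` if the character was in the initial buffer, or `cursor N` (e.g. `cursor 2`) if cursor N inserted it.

After op 1 (insert('g')): buffer="oqfgrfgcwa" (len 10), cursors c1@4 c2@7, authorship ...1..2...
After op 2 (delete): buffer="oqfrfcwa" (len 8), cursors c1@3 c2@5, authorship ........
After op 3 (insert('k')): buffer="oqfkrfkcwa" (len 10), cursors c1@4 c2@7, authorship ...1..2...
Authorship (.=original, N=cursor N): . . . 1 . . 2 . . .
Index 6: author = 2

Answer: cursor 2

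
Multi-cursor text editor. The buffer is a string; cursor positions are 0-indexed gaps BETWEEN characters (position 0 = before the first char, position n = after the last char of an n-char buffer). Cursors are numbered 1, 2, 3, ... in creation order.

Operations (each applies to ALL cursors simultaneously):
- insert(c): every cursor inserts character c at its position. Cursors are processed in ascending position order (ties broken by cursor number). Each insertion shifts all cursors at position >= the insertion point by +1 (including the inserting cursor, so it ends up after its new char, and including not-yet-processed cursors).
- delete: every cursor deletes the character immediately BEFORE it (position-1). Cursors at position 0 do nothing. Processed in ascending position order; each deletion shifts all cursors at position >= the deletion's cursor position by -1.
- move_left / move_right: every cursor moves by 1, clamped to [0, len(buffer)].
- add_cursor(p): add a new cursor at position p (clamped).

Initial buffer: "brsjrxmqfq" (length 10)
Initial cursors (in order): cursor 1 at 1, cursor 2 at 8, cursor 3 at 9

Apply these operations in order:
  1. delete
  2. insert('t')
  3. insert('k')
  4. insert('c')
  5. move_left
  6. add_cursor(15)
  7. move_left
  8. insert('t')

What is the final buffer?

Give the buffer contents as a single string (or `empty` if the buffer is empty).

After op 1 (delete): buffer="rsjrxmq" (len 7), cursors c1@0 c2@6 c3@6, authorship .......
After op 2 (insert('t')): buffer="trsjrxmttq" (len 10), cursors c1@1 c2@9 c3@9, authorship 1......23.
After op 3 (insert('k')): buffer="tkrsjrxmttkkq" (len 13), cursors c1@2 c2@12 c3@12, authorship 11......2323.
After op 4 (insert('c')): buffer="tkcrsjrxmttkkccq" (len 16), cursors c1@3 c2@15 c3@15, authorship 111......232323.
After op 5 (move_left): buffer="tkcrsjrxmttkkccq" (len 16), cursors c1@2 c2@14 c3@14, authorship 111......232323.
After op 6 (add_cursor(15)): buffer="tkcrsjrxmttkkccq" (len 16), cursors c1@2 c2@14 c3@14 c4@15, authorship 111......232323.
After op 7 (move_left): buffer="tkcrsjrxmttkkccq" (len 16), cursors c1@1 c2@13 c3@13 c4@14, authorship 111......232323.
After op 8 (insert('t')): buffer="ttkcrsjrxmttkkttctcq" (len 20), cursors c1@2 c2@16 c3@16 c4@18, authorship 1111......232323243.

Answer: ttkcrsjrxmttkkttctcq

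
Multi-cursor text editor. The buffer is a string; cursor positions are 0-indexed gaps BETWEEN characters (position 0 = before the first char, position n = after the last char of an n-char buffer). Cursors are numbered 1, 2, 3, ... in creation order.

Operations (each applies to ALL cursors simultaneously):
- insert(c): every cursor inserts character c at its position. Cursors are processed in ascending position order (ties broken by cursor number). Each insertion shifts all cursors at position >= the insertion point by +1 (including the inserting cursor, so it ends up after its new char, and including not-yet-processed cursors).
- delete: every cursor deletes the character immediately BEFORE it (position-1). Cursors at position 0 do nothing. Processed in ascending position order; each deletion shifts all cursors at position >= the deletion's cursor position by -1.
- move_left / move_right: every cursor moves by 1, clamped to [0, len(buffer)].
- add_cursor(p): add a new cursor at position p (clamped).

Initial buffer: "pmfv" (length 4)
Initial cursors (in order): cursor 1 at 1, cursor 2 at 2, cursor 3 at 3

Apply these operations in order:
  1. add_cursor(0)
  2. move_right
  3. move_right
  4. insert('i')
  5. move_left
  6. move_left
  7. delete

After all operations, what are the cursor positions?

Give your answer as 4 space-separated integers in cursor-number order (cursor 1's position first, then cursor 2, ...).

Answer: 1 2 2 0

Derivation:
After op 1 (add_cursor(0)): buffer="pmfv" (len 4), cursors c4@0 c1@1 c2@2 c3@3, authorship ....
After op 2 (move_right): buffer="pmfv" (len 4), cursors c4@1 c1@2 c2@3 c3@4, authorship ....
After op 3 (move_right): buffer="pmfv" (len 4), cursors c4@2 c1@3 c2@4 c3@4, authorship ....
After op 4 (insert('i')): buffer="pmifivii" (len 8), cursors c4@3 c1@5 c2@8 c3@8, authorship ..4.1.23
After op 5 (move_left): buffer="pmifivii" (len 8), cursors c4@2 c1@4 c2@7 c3@7, authorship ..4.1.23
After op 6 (move_left): buffer="pmifivii" (len 8), cursors c4@1 c1@3 c2@6 c3@6, authorship ..4.1.23
After op 7 (delete): buffer="mfii" (len 4), cursors c4@0 c1@1 c2@2 c3@2, authorship ..23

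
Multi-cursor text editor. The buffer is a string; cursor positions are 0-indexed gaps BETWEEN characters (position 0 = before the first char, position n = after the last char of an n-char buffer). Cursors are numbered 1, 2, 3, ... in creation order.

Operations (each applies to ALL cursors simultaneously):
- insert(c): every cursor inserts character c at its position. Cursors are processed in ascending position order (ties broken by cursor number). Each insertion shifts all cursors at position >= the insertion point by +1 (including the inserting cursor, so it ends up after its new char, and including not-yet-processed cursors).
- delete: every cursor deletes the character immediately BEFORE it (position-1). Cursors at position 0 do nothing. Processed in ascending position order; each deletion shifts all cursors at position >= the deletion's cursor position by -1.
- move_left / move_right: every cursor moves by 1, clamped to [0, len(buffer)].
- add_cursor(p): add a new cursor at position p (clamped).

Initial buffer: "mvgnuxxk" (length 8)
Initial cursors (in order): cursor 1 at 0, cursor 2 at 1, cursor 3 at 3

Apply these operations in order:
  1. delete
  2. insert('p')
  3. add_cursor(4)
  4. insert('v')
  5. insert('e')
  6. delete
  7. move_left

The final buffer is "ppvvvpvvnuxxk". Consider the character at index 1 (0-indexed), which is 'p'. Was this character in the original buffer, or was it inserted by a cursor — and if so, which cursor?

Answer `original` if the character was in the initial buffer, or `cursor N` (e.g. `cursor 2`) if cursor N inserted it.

Answer: cursor 2

Derivation:
After op 1 (delete): buffer="vnuxxk" (len 6), cursors c1@0 c2@0 c3@1, authorship ......
After op 2 (insert('p')): buffer="ppvpnuxxk" (len 9), cursors c1@2 c2@2 c3@4, authorship 12.3.....
After op 3 (add_cursor(4)): buffer="ppvpnuxxk" (len 9), cursors c1@2 c2@2 c3@4 c4@4, authorship 12.3.....
After op 4 (insert('v')): buffer="ppvvvpvvnuxxk" (len 13), cursors c1@4 c2@4 c3@8 c4@8, authorship 1212.334.....
After op 5 (insert('e')): buffer="ppvveevpvveenuxxk" (len 17), cursors c1@6 c2@6 c3@12 c4@12, authorship 121212.33434.....
After op 6 (delete): buffer="ppvvvpvvnuxxk" (len 13), cursors c1@4 c2@4 c3@8 c4@8, authorship 1212.334.....
After op 7 (move_left): buffer="ppvvvpvvnuxxk" (len 13), cursors c1@3 c2@3 c3@7 c4@7, authorship 1212.334.....
Authorship (.=original, N=cursor N): 1 2 1 2 . 3 3 4 . . . . .
Index 1: author = 2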